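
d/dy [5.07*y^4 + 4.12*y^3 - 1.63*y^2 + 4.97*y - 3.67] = 20.28*y^3 + 12.36*y^2 - 3.26*y + 4.97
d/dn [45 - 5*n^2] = -10*n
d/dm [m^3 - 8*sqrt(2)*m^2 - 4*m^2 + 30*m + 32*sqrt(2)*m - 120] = 3*m^2 - 16*sqrt(2)*m - 8*m + 30 + 32*sqrt(2)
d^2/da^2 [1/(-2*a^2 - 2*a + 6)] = (a^2 + a - (2*a + 1)^2 - 3)/(a^2 + a - 3)^3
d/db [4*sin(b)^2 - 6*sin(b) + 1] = 2*(4*sin(b) - 3)*cos(b)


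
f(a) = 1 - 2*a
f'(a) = -2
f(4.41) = -7.82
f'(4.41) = -2.00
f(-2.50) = 6.00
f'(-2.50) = -2.00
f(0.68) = -0.36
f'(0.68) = -2.00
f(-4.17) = 9.34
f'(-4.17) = -2.00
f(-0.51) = 2.02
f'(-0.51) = -2.00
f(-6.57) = 14.14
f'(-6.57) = -2.00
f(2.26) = -3.52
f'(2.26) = -2.00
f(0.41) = 0.18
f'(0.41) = -2.00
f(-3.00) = 7.00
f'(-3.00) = -2.00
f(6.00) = -11.00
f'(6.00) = -2.00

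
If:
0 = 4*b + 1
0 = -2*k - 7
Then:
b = -1/4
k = -7/2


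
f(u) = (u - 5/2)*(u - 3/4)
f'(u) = 2*u - 13/4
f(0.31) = 0.96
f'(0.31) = -2.63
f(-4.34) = 34.82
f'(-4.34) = -11.93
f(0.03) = 1.78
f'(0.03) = -3.19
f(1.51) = -0.75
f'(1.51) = -0.23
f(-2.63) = 17.34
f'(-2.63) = -8.51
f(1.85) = -0.72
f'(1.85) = 0.45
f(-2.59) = 17.00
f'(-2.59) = -8.43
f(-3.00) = 20.62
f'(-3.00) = -9.25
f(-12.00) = 184.88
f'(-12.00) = -27.25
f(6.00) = 18.38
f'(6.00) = 8.75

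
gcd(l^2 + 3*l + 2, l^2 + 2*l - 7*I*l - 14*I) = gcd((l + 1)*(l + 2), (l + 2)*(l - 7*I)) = l + 2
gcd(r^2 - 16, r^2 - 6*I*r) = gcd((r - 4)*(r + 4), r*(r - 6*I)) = 1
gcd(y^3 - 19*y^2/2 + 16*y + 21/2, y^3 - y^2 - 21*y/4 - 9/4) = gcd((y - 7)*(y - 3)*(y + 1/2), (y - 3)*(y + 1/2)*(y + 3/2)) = y^2 - 5*y/2 - 3/2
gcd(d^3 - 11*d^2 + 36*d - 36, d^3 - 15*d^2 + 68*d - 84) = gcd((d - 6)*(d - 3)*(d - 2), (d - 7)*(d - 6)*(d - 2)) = d^2 - 8*d + 12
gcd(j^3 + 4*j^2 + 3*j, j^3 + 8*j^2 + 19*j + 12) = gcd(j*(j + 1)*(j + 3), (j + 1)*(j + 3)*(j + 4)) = j^2 + 4*j + 3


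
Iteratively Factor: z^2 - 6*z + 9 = (z - 3)*(z - 3)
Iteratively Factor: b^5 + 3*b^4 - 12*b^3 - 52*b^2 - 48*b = (b + 2)*(b^4 + b^3 - 14*b^2 - 24*b) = (b + 2)^2*(b^3 - b^2 - 12*b) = b*(b + 2)^2*(b^2 - b - 12) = b*(b + 2)^2*(b + 3)*(b - 4)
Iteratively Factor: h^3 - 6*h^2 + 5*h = (h - 1)*(h^2 - 5*h) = (h - 5)*(h - 1)*(h)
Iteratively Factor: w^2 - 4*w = (w - 4)*(w)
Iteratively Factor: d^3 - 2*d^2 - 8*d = (d - 4)*(d^2 + 2*d) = (d - 4)*(d + 2)*(d)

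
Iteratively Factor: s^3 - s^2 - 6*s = (s + 2)*(s^2 - 3*s) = (s - 3)*(s + 2)*(s)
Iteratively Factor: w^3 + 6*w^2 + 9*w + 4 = (w + 1)*(w^2 + 5*w + 4) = (w + 1)*(w + 4)*(w + 1)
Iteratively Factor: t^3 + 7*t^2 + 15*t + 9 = (t + 3)*(t^2 + 4*t + 3) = (t + 3)^2*(t + 1)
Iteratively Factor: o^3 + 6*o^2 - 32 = (o + 4)*(o^2 + 2*o - 8) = (o + 4)^2*(o - 2)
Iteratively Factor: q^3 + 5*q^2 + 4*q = (q + 1)*(q^2 + 4*q) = (q + 1)*(q + 4)*(q)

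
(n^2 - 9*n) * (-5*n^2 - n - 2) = -5*n^4 + 44*n^3 + 7*n^2 + 18*n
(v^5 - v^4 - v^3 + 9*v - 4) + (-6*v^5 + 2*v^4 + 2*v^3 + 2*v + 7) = -5*v^5 + v^4 + v^3 + 11*v + 3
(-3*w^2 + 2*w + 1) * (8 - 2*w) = 6*w^3 - 28*w^2 + 14*w + 8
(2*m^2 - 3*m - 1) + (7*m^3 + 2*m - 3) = 7*m^3 + 2*m^2 - m - 4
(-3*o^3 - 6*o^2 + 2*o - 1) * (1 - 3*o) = 9*o^4 + 15*o^3 - 12*o^2 + 5*o - 1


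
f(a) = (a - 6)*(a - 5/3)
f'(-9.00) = -25.67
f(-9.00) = 160.00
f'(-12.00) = -31.67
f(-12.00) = 246.00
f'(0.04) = -7.59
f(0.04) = 9.69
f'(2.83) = -2.01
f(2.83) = -3.69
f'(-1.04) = -9.75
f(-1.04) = 19.05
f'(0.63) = -6.41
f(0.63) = 5.57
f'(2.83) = -2.01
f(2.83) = -3.69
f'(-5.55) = -18.77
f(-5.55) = 83.35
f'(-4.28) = -16.23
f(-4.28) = 61.13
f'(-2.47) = -12.61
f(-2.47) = 35.04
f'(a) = 2*a - 23/3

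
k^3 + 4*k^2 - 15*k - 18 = (k - 3)*(k + 1)*(k + 6)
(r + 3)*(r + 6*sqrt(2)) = r^2 + 3*r + 6*sqrt(2)*r + 18*sqrt(2)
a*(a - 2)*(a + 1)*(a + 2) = a^4 + a^3 - 4*a^2 - 4*a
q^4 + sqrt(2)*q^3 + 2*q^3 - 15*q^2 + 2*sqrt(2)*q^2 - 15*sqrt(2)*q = q*(q - 3)*(q + 5)*(q + sqrt(2))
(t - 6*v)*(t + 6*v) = t^2 - 36*v^2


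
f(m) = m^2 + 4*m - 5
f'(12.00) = 28.00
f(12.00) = 187.00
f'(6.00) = 16.00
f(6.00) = 55.00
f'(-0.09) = 3.82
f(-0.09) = -5.35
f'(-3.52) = -3.04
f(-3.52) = -6.69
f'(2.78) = 9.56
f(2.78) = 13.85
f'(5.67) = 15.34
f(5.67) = 49.83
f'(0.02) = 4.04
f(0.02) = -4.92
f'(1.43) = 6.86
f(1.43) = 2.76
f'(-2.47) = -0.94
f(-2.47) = -8.78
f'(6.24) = 16.48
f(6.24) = 58.90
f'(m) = 2*m + 4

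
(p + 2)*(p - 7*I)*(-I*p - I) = -I*p^3 - 7*p^2 - 3*I*p^2 - 21*p - 2*I*p - 14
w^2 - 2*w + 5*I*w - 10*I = (w - 2)*(w + 5*I)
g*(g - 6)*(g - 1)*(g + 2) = g^4 - 5*g^3 - 8*g^2 + 12*g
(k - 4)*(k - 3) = k^2 - 7*k + 12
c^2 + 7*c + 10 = (c + 2)*(c + 5)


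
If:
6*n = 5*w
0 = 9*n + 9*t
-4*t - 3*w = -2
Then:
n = -5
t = 5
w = -6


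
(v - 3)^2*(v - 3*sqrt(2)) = v^3 - 6*v^2 - 3*sqrt(2)*v^2 + 9*v + 18*sqrt(2)*v - 27*sqrt(2)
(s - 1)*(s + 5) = s^2 + 4*s - 5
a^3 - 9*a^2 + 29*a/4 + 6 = (a - 8)*(a - 3/2)*(a + 1/2)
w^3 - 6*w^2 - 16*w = w*(w - 8)*(w + 2)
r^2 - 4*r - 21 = (r - 7)*(r + 3)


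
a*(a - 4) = a^2 - 4*a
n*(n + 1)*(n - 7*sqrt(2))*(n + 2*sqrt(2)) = n^4 - 5*sqrt(2)*n^3 + n^3 - 28*n^2 - 5*sqrt(2)*n^2 - 28*n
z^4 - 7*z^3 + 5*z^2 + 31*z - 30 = (z - 5)*(z - 3)*(z - 1)*(z + 2)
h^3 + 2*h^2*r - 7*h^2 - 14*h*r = h*(h - 7)*(h + 2*r)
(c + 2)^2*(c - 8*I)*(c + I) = c^4 + 4*c^3 - 7*I*c^3 + 12*c^2 - 28*I*c^2 + 32*c - 28*I*c + 32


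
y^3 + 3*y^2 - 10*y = y*(y - 2)*(y + 5)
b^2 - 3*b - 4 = (b - 4)*(b + 1)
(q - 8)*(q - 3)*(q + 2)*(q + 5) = q^4 - 4*q^3 - 43*q^2 + 58*q + 240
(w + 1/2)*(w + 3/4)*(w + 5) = w^3 + 25*w^2/4 + 53*w/8 + 15/8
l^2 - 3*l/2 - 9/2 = (l - 3)*(l + 3/2)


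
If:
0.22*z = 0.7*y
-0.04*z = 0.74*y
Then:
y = 0.00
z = 0.00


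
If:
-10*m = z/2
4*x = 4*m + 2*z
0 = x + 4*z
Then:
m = 0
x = 0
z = 0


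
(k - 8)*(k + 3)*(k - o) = k^3 - k^2*o - 5*k^2 + 5*k*o - 24*k + 24*o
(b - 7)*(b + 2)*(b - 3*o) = b^3 - 3*b^2*o - 5*b^2 + 15*b*o - 14*b + 42*o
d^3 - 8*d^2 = d^2*(d - 8)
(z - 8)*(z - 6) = z^2 - 14*z + 48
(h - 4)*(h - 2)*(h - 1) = h^3 - 7*h^2 + 14*h - 8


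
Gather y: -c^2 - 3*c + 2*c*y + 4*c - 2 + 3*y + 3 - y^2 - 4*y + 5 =-c^2 + c - y^2 + y*(2*c - 1) + 6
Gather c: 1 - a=1 - a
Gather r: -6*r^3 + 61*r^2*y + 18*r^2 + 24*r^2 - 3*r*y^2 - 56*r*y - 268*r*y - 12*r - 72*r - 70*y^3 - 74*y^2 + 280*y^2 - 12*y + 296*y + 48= -6*r^3 + r^2*(61*y + 42) + r*(-3*y^2 - 324*y - 84) - 70*y^3 + 206*y^2 + 284*y + 48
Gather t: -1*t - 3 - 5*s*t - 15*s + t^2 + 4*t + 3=-15*s + t^2 + t*(3 - 5*s)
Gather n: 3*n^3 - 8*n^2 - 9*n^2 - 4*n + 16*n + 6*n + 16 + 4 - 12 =3*n^3 - 17*n^2 + 18*n + 8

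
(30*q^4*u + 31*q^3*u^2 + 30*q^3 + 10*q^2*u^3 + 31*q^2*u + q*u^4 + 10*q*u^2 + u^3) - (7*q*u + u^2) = 30*q^4*u + 31*q^3*u^2 + 30*q^3 + 10*q^2*u^3 + 31*q^2*u + q*u^4 + 10*q*u^2 - 7*q*u + u^3 - u^2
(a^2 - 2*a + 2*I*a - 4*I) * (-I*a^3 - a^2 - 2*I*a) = -I*a^5 + a^4 + 2*I*a^4 - 2*a^3 - 4*I*a^3 + 4*a^2 + 8*I*a^2 - 8*a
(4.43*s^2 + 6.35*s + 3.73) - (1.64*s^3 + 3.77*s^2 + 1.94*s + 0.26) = -1.64*s^3 + 0.66*s^2 + 4.41*s + 3.47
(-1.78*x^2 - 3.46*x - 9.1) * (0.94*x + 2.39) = -1.6732*x^3 - 7.5066*x^2 - 16.8234*x - 21.749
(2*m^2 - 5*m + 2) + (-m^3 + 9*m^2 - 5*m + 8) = -m^3 + 11*m^2 - 10*m + 10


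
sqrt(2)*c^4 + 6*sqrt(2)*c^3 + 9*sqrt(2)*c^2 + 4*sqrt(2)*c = c*(c + 1)*(c + 4)*(sqrt(2)*c + sqrt(2))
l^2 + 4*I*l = l*(l + 4*I)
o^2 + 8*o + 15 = (o + 3)*(o + 5)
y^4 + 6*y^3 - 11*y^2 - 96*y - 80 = (y - 4)*(y + 1)*(y + 4)*(y + 5)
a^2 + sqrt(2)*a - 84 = (a - 6*sqrt(2))*(a + 7*sqrt(2))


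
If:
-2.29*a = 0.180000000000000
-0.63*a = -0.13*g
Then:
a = -0.08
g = -0.38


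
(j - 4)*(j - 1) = j^2 - 5*j + 4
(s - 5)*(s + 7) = s^2 + 2*s - 35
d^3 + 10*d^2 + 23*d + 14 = (d + 1)*(d + 2)*(d + 7)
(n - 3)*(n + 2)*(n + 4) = n^3 + 3*n^2 - 10*n - 24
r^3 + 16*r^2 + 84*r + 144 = (r + 4)*(r + 6)^2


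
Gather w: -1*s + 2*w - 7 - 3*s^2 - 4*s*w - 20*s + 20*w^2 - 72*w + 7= -3*s^2 - 21*s + 20*w^2 + w*(-4*s - 70)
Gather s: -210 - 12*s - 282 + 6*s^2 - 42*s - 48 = 6*s^2 - 54*s - 540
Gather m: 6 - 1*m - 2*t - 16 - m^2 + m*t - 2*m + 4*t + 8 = -m^2 + m*(t - 3) + 2*t - 2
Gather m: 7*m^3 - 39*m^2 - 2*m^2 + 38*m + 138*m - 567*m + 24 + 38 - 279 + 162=7*m^3 - 41*m^2 - 391*m - 55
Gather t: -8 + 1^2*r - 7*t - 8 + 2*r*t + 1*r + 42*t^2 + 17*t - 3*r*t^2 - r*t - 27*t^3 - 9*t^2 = 2*r - 27*t^3 + t^2*(33 - 3*r) + t*(r + 10) - 16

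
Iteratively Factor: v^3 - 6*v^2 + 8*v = (v - 4)*(v^2 - 2*v) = (v - 4)*(v - 2)*(v)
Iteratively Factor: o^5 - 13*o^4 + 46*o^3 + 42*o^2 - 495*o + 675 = (o + 3)*(o^4 - 16*o^3 + 94*o^2 - 240*o + 225) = (o - 3)*(o + 3)*(o^3 - 13*o^2 + 55*o - 75) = (o - 5)*(o - 3)*(o + 3)*(o^2 - 8*o + 15) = (o - 5)*(o - 3)^2*(o + 3)*(o - 5)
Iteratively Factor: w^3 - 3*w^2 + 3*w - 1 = (w - 1)*(w^2 - 2*w + 1) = (w - 1)^2*(w - 1)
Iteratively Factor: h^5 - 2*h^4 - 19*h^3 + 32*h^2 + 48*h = (h - 4)*(h^4 + 2*h^3 - 11*h^2 - 12*h) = (h - 4)*(h + 4)*(h^3 - 2*h^2 - 3*h) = h*(h - 4)*(h + 4)*(h^2 - 2*h - 3) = h*(h - 4)*(h + 1)*(h + 4)*(h - 3)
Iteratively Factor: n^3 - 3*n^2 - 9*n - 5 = (n + 1)*(n^2 - 4*n - 5) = (n + 1)^2*(n - 5)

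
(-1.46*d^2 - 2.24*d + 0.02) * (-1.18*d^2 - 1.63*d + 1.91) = 1.7228*d^4 + 5.023*d^3 + 0.839*d^2 - 4.311*d + 0.0382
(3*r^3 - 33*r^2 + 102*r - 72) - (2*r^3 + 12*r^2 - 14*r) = r^3 - 45*r^2 + 116*r - 72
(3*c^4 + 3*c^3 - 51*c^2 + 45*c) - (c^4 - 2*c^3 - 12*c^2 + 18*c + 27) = 2*c^4 + 5*c^3 - 39*c^2 + 27*c - 27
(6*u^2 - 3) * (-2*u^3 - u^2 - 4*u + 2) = -12*u^5 - 6*u^4 - 18*u^3 + 15*u^2 + 12*u - 6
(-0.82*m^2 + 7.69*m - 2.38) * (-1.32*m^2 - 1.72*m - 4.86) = 1.0824*m^4 - 8.7404*m^3 - 6.1*m^2 - 33.2798*m + 11.5668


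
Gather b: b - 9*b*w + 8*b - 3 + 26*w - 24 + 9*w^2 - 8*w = b*(9 - 9*w) + 9*w^2 + 18*w - 27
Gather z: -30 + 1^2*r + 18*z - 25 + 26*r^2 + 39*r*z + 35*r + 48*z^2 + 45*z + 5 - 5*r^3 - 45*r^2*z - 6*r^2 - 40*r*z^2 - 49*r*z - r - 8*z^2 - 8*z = -5*r^3 + 20*r^2 + 35*r + z^2*(40 - 40*r) + z*(-45*r^2 - 10*r + 55) - 50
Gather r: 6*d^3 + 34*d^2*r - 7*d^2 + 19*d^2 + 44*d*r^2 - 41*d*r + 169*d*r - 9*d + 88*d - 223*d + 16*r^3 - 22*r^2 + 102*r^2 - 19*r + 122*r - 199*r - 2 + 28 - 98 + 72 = 6*d^3 + 12*d^2 - 144*d + 16*r^3 + r^2*(44*d + 80) + r*(34*d^2 + 128*d - 96)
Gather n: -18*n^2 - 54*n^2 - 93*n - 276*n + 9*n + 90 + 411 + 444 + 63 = -72*n^2 - 360*n + 1008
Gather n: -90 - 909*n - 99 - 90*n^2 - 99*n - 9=-90*n^2 - 1008*n - 198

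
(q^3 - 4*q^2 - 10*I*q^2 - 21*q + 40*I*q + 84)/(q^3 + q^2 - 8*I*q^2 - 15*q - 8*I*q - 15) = (q^2 - q*(4 + 7*I) + 28*I)/(q^2 + q*(1 - 5*I) - 5*I)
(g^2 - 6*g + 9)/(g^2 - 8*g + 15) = (g - 3)/(g - 5)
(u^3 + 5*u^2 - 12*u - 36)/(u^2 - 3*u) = u + 8 + 12/u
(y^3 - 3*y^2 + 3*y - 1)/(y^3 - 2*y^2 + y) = (y - 1)/y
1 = 1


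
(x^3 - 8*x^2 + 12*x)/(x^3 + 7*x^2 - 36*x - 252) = x*(x - 2)/(x^2 + 13*x + 42)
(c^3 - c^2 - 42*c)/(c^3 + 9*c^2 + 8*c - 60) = c*(c - 7)/(c^2 + 3*c - 10)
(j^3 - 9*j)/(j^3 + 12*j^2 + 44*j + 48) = j*(j^2 - 9)/(j^3 + 12*j^2 + 44*j + 48)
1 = 1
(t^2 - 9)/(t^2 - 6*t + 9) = (t + 3)/(t - 3)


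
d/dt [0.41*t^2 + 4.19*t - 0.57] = 0.82*t + 4.19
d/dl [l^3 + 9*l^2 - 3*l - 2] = 3*l^2 + 18*l - 3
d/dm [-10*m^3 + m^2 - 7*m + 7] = -30*m^2 + 2*m - 7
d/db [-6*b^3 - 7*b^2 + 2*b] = -18*b^2 - 14*b + 2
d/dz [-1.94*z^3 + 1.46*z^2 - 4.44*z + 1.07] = -5.82*z^2 + 2.92*z - 4.44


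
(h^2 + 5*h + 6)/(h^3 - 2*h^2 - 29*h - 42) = 1/(h - 7)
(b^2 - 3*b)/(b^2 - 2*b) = (b - 3)/(b - 2)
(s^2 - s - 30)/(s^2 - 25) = (s - 6)/(s - 5)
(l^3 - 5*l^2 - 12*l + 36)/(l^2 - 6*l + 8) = (l^2 - 3*l - 18)/(l - 4)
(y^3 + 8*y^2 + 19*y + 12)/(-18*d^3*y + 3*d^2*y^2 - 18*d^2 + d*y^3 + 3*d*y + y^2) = (y^3 + 8*y^2 + 19*y + 12)/(-18*d^3*y + 3*d^2*y^2 - 18*d^2 + d*y^3 + 3*d*y + y^2)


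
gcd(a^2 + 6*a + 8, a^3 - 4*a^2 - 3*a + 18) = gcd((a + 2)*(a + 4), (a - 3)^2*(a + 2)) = a + 2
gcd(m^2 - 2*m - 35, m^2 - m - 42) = m - 7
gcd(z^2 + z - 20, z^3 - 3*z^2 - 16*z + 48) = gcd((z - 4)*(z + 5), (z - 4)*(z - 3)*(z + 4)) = z - 4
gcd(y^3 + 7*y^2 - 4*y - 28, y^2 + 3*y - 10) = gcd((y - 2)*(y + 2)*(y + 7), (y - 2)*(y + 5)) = y - 2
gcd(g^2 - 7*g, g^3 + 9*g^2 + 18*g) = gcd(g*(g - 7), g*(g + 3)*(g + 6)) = g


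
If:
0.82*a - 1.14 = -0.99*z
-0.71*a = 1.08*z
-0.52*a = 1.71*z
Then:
No Solution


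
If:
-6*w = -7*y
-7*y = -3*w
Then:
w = 0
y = 0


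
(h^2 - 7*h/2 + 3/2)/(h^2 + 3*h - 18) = (h - 1/2)/(h + 6)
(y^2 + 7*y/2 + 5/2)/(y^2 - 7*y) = (2*y^2 + 7*y + 5)/(2*y*(y - 7))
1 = 1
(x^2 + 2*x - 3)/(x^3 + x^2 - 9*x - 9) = (x - 1)/(x^2 - 2*x - 3)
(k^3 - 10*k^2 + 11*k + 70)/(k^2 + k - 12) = (k^3 - 10*k^2 + 11*k + 70)/(k^2 + k - 12)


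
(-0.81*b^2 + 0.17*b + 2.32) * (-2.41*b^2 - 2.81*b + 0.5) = 1.9521*b^4 + 1.8664*b^3 - 6.4739*b^2 - 6.4342*b + 1.16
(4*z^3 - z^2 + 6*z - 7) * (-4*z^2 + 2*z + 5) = -16*z^5 + 12*z^4 - 6*z^3 + 35*z^2 + 16*z - 35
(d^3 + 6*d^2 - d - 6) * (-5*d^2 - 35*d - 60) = -5*d^5 - 65*d^4 - 265*d^3 - 295*d^2 + 270*d + 360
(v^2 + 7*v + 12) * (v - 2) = v^3 + 5*v^2 - 2*v - 24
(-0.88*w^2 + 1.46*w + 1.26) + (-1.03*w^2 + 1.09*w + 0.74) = -1.91*w^2 + 2.55*w + 2.0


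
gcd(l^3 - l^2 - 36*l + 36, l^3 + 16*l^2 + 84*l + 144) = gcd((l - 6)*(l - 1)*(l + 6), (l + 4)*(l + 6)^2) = l + 6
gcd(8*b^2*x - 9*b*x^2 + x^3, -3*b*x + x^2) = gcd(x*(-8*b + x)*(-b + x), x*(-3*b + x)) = x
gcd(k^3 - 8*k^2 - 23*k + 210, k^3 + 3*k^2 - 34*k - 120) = k^2 - k - 30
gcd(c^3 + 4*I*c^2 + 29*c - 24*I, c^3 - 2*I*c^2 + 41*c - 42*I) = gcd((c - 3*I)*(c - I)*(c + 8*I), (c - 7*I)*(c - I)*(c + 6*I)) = c - I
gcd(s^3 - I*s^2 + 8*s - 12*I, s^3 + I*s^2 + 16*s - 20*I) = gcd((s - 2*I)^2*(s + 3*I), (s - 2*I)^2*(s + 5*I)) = s^2 - 4*I*s - 4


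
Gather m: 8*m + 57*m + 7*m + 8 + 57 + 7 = 72*m + 72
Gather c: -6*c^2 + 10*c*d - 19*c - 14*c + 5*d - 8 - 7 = -6*c^2 + c*(10*d - 33) + 5*d - 15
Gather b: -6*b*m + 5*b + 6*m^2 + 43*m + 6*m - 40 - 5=b*(5 - 6*m) + 6*m^2 + 49*m - 45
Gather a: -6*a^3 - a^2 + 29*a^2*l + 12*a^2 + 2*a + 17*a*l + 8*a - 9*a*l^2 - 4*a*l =-6*a^3 + a^2*(29*l + 11) + a*(-9*l^2 + 13*l + 10)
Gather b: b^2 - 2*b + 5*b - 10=b^2 + 3*b - 10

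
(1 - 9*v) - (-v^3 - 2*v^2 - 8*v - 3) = v^3 + 2*v^2 - v + 4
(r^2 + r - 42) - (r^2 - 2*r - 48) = 3*r + 6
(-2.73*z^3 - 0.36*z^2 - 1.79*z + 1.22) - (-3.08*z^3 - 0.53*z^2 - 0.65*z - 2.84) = 0.35*z^3 + 0.17*z^2 - 1.14*z + 4.06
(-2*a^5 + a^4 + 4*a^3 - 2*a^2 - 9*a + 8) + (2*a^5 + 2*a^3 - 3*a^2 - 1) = a^4 + 6*a^3 - 5*a^2 - 9*a + 7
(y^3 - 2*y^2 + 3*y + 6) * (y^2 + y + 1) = y^5 - y^4 + 2*y^3 + 7*y^2 + 9*y + 6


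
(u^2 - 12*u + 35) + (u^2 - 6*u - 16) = 2*u^2 - 18*u + 19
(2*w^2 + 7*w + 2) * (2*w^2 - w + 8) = 4*w^4 + 12*w^3 + 13*w^2 + 54*w + 16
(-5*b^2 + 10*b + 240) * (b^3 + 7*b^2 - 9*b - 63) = -5*b^5 - 25*b^4 + 355*b^3 + 1905*b^2 - 2790*b - 15120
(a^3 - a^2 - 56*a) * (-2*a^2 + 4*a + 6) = -2*a^5 + 6*a^4 + 114*a^3 - 230*a^2 - 336*a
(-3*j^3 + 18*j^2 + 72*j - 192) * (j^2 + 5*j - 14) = -3*j^5 + 3*j^4 + 204*j^3 - 84*j^2 - 1968*j + 2688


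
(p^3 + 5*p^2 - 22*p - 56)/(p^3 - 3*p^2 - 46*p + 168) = (p + 2)/(p - 6)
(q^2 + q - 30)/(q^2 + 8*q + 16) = (q^2 + q - 30)/(q^2 + 8*q + 16)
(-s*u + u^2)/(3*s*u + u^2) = (-s + u)/(3*s + u)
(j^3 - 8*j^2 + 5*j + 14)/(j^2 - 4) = (j^2 - 6*j - 7)/(j + 2)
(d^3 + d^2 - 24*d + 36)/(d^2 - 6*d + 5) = (d^3 + d^2 - 24*d + 36)/(d^2 - 6*d + 5)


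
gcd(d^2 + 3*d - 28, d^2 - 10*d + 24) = d - 4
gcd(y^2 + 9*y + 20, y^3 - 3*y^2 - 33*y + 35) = y + 5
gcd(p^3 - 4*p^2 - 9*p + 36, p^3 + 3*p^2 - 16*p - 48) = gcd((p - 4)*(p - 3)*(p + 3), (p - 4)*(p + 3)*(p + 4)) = p^2 - p - 12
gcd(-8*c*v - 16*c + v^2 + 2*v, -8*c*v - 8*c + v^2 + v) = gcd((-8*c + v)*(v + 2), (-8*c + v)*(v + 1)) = -8*c + v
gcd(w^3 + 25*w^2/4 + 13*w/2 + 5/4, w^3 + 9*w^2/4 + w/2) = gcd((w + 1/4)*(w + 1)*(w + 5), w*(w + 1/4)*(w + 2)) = w + 1/4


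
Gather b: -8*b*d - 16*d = -8*b*d - 16*d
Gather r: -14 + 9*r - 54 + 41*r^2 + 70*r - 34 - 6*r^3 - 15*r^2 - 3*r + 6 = -6*r^3 + 26*r^2 + 76*r - 96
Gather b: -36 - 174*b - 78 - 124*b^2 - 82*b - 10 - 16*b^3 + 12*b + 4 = -16*b^3 - 124*b^2 - 244*b - 120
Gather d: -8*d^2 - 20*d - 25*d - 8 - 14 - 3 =-8*d^2 - 45*d - 25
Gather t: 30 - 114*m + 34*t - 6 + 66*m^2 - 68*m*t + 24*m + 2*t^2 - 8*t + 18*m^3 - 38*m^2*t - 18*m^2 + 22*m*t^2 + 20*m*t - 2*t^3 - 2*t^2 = 18*m^3 + 48*m^2 + 22*m*t^2 - 90*m - 2*t^3 + t*(-38*m^2 - 48*m + 26) + 24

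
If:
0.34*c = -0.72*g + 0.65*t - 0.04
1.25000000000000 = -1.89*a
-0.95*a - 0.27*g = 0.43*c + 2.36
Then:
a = -0.66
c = -0.805785123966942*t - 5.67501858410949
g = 1.28328741965106*t + 2.62431433138504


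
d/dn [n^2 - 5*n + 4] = 2*n - 5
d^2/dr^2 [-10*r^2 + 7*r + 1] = -20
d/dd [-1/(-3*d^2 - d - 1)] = (-6*d - 1)/(3*d^2 + d + 1)^2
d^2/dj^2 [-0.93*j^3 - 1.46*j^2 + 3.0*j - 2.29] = -5.58*j - 2.92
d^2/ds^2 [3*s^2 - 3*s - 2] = 6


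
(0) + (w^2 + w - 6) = w^2 + w - 6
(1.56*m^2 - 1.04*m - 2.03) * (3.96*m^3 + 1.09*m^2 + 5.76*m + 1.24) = 6.1776*m^5 - 2.418*m^4 - 0.186799999999999*m^3 - 6.2687*m^2 - 12.9824*m - 2.5172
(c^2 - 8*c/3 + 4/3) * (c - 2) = c^3 - 14*c^2/3 + 20*c/3 - 8/3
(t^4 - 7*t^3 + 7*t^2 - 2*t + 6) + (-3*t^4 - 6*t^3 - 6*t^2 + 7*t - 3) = -2*t^4 - 13*t^3 + t^2 + 5*t + 3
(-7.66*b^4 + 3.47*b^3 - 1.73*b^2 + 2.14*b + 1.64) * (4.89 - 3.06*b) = 23.4396*b^5 - 48.0756*b^4 + 22.2621*b^3 - 15.0081*b^2 + 5.4462*b + 8.0196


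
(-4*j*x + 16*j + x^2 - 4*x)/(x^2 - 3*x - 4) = (-4*j + x)/(x + 1)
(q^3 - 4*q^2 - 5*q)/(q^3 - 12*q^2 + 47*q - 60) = q*(q + 1)/(q^2 - 7*q + 12)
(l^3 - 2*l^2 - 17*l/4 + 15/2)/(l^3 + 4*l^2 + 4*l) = (l^2 - 4*l + 15/4)/(l*(l + 2))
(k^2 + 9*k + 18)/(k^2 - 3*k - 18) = (k + 6)/(k - 6)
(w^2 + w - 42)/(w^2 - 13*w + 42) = (w + 7)/(w - 7)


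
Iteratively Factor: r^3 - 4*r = (r + 2)*(r^2 - 2*r) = (r - 2)*(r + 2)*(r)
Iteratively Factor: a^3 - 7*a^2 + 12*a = (a - 4)*(a^2 - 3*a) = a*(a - 4)*(a - 3)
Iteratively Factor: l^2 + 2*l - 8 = (l - 2)*(l + 4)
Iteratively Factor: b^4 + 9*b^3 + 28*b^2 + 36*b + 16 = (b + 4)*(b^3 + 5*b^2 + 8*b + 4) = (b + 2)*(b + 4)*(b^2 + 3*b + 2) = (b + 1)*(b + 2)*(b + 4)*(b + 2)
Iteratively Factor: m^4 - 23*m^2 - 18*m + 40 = (m - 1)*(m^3 + m^2 - 22*m - 40) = (m - 1)*(m + 4)*(m^2 - 3*m - 10) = (m - 5)*(m - 1)*(m + 4)*(m + 2)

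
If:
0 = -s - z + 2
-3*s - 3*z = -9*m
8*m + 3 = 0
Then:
No Solution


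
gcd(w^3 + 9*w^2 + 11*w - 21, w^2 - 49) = w + 7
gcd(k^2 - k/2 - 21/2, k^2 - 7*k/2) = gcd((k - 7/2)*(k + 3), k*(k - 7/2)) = k - 7/2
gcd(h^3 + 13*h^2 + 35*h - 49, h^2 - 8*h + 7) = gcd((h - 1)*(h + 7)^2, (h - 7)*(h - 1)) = h - 1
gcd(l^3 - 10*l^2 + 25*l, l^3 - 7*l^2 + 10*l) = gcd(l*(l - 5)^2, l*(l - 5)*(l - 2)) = l^2 - 5*l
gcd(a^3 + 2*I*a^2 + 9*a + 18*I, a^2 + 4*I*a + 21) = a - 3*I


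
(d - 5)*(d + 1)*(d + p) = d^3 + d^2*p - 4*d^2 - 4*d*p - 5*d - 5*p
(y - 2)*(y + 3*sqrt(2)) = y^2 - 2*y + 3*sqrt(2)*y - 6*sqrt(2)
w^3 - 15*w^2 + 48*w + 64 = (w - 8)^2*(w + 1)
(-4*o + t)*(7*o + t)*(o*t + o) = -28*o^3*t - 28*o^3 + 3*o^2*t^2 + 3*o^2*t + o*t^3 + o*t^2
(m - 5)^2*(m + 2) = m^3 - 8*m^2 + 5*m + 50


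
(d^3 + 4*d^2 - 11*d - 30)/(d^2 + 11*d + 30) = (d^2 - d - 6)/(d + 6)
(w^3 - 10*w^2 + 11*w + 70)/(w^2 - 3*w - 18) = (-w^3 + 10*w^2 - 11*w - 70)/(-w^2 + 3*w + 18)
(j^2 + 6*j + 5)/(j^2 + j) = (j + 5)/j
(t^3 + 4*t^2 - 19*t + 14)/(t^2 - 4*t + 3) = (t^2 + 5*t - 14)/(t - 3)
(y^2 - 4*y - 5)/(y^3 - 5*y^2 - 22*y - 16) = (y - 5)/(y^2 - 6*y - 16)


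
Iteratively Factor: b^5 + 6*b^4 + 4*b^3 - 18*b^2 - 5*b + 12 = (b + 3)*(b^4 + 3*b^3 - 5*b^2 - 3*b + 4) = (b - 1)*(b + 3)*(b^3 + 4*b^2 - b - 4) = (b - 1)^2*(b + 3)*(b^2 + 5*b + 4) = (b - 1)^2*(b + 3)*(b + 4)*(b + 1)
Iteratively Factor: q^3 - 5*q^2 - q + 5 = (q - 1)*(q^2 - 4*q - 5) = (q - 5)*(q - 1)*(q + 1)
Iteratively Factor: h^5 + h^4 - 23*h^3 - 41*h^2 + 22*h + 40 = (h - 1)*(h^4 + 2*h^3 - 21*h^2 - 62*h - 40) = (h - 1)*(h + 4)*(h^3 - 2*h^2 - 13*h - 10) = (h - 1)*(h + 1)*(h + 4)*(h^2 - 3*h - 10) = (h - 5)*(h - 1)*(h + 1)*(h + 4)*(h + 2)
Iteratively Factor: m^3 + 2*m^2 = (m)*(m^2 + 2*m) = m^2*(m + 2)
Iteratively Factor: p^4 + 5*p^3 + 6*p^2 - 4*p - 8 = (p + 2)*(p^3 + 3*p^2 - 4) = (p + 2)^2*(p^2 + p - 2) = (p + 2)^3*(p - 1)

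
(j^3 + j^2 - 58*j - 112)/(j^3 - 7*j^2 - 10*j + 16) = (j + 7)/(j - 1)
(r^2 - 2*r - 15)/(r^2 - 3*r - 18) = (r - 5)/(r - 6)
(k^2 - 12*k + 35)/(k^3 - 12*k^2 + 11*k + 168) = (k - 5)/(k^2 - 5*k - 24)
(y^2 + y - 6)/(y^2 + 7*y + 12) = (y - 2)/(y + 4)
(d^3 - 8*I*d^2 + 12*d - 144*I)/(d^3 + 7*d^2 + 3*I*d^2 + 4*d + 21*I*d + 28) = (d^2 - 12*I*d - 36)/(d^2 + d*(7 - I) - 7*I)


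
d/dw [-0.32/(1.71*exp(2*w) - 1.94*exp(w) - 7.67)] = (1.0944*exp(w) - 0.6208)*exp(w)/(-1.71*exp(2*w) + 1.94*exp(w) + 7.67)^2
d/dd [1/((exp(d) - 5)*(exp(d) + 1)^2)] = ((5 - exp(d))*(exp(d) + 1) - 2*(exp(d) - 5)^2)*exp(d)/((exp(d) - 5)^3*(exp(d) + 1)^3)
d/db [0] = 0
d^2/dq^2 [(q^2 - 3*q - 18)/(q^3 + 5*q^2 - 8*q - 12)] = 2*(q^6 - 9*q^5 - 129*q^4 - 695*q^3 - 954*q^2 + 972*q - 1800)/(q^9 + 15*q^8 + 51*q^7 - 151*q^6 - 768*q^5 + 636*q^4 + 2800*q^3 - 144*q^2 - 3456*q - 1728)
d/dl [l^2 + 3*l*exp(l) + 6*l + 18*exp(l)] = 3*l*exp(l) + 2*l + 21*exp(l) + 6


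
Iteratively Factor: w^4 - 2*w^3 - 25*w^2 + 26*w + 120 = (w + 2)*(w^3 - 4*w^2 - 17*w + 60) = (w + 2)*(w + 4)*(w^2 - 8*w + 15) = (w - 3)*(w + 2)*(w + 4)*(w - 5)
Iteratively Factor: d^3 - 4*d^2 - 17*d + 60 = (d + 4)*(d^2 - 8*d + 15) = (d - 3)*(d + 4)*(d - 5)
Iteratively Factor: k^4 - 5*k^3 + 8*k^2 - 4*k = (k)*(k^3 - 5*k^2 + 8*k - 4) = k*(k - 1)*(k^2 - 4*k + 4) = k*(k - 2)*(k - 1)*(k - 2)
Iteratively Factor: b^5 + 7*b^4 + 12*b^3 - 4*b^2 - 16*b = (b + 4)*(b^4 + 3*b^3 - 4*b) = b*(b + 4)*(b^3 + 3*b^2 - 4) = b*(b - 1)*(b + 4)*(b^2 + 4*b + 4) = b*(b - 1)*(b + 2)*(b + 4)*(b + 2)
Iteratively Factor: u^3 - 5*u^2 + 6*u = (u - 2)*(u^2 - 3*u) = (u - 3)*(u - 2)*(u)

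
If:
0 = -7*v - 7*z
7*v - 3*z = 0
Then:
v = 0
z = 0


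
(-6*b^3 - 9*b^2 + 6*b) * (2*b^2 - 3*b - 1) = -12*b^5 + 45*b^3 - 9*b^2 - 6*b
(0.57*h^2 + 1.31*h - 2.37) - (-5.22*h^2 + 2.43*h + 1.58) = 5.79*h^2 - 1.12*h - 3.95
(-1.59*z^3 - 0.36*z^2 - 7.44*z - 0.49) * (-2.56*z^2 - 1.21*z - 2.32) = 4.0704*z^5 + 2.8455*z^4 + 23.1708*z^3 + 11.092*z^2 + 17.8537*z + 1.1368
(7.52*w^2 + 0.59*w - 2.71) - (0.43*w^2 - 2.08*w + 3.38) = 7.09*w^2 + 2.67*w - 6.09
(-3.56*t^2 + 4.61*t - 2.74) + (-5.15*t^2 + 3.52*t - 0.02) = -8.71*t^2 + 8.13*t - 2.76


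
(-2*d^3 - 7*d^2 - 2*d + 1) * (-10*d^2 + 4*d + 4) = 20*d^5 + 62*d^4 - 16*d^3 - 46*d^2 - 4*d + 4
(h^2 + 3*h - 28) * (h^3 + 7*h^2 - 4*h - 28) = h^5 + 10*h^4 - 11*h^3 - 236*h^2 + 28*h + 784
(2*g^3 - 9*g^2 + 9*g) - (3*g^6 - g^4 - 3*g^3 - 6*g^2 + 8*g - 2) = -3*g^6 + g^4 + 5*g^3 - 3*g^2 + g + 2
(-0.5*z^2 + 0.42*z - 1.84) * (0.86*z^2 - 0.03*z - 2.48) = -0.43*z^4 + 0.3762*z^3 - 0.355*z^2 - 0.9864*z + 4.5632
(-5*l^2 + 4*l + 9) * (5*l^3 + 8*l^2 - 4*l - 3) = -25*l^5 - 20*l^4 + 97*l^3 + 71*l^2 - 48*l - 27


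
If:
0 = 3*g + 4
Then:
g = -4/3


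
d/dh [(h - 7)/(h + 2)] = 9/(h + 2)^2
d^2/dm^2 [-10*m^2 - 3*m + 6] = -20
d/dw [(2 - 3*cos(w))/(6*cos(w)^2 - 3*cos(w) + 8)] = 6*(3*sin(w)^2 + 4*cos(w))*sin(w)/(6*sin(w)^2 + 3*cos(w) - 14)^2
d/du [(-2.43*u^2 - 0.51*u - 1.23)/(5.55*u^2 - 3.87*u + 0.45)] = (12.2346*u^2 + 11.466*u - 4.9896)/(30.8025*u^4 - 42.957*u^3 + 19.9719*u^2 - 3.483*u + 0.2025)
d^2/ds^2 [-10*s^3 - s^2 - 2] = -60*s - 2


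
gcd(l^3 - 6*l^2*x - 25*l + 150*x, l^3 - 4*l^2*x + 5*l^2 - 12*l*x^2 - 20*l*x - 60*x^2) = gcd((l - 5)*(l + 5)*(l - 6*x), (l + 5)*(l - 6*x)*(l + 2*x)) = -l^2 + 6*l*x - 5*l + 30*x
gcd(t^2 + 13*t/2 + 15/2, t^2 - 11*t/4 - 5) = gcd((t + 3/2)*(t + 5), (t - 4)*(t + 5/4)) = 1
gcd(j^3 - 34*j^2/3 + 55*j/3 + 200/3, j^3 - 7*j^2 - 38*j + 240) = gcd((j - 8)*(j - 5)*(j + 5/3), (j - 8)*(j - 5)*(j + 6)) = j^2 - 13*j + 40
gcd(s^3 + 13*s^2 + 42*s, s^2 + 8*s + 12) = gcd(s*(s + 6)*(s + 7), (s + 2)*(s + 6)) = s + 6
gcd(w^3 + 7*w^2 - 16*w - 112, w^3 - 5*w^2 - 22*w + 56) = w + 4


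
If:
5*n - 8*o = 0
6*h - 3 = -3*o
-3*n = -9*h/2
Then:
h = 16/47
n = 24/47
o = 15/47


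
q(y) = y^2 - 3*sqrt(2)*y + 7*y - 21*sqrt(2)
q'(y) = 2*y - 3*sqrt(2) + 7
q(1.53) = -23.14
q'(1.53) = 5.82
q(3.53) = -7.50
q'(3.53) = 9.82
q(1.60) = -22.73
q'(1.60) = 5.96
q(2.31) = -17.99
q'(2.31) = 7.38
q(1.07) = -25.60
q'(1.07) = 4.90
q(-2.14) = -31.02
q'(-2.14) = -1.52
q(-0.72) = -31.17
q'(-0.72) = 1.32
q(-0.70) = -31.14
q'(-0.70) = 1.36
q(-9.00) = 26.49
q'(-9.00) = -15.24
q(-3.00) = -28.97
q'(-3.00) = -3.24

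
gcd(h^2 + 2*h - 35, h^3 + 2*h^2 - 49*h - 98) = h + 7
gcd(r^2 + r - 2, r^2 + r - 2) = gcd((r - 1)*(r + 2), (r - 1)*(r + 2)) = r^2 + r - 2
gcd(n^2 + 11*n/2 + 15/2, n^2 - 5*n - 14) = 1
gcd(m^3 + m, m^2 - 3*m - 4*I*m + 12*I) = 1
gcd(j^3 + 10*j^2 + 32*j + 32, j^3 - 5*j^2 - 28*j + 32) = j + 4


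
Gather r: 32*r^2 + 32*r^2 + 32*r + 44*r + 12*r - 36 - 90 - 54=64*r^2 + 88*r - 180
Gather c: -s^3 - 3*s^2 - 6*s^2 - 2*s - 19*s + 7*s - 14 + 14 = -s^3 - 9*s^2 - 14*s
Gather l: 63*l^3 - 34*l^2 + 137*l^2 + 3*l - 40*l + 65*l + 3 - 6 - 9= 63*l^3 + 103*l^2 + 28*l - 12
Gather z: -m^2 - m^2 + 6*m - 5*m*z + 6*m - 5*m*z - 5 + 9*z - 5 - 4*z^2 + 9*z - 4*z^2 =-2*m^2 + 12*m - 8*z^2 + z*(18 - 10*m) - 10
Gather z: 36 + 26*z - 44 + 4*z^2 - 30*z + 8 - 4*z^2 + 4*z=0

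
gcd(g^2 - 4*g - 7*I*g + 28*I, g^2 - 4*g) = g - 4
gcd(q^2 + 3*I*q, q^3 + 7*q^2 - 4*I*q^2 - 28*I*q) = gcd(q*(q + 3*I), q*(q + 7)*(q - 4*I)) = q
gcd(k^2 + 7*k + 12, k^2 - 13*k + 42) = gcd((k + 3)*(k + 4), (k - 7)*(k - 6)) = 1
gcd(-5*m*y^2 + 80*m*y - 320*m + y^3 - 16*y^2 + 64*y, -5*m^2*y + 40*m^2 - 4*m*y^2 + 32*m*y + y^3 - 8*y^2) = -5*m*y + 40*m + y^2 - 8*y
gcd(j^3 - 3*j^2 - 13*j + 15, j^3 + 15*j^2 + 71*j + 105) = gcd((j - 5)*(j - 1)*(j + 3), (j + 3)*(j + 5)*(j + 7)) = j + 3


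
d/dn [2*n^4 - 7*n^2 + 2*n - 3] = 8*n^3 - 14*n + 2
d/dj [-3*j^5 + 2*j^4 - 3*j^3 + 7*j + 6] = -15*j^4 + 8*j^3 - 9*j^2 + 7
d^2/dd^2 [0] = 0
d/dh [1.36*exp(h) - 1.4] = 1.36*exp(h)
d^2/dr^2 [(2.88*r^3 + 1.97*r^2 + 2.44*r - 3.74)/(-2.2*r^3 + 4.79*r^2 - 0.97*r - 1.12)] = (2.8421709430404e-14*r^7 - 79.7684800000002*r^6 - 33.98208*r^5 + 481.87524*r^4 - 718.817342*r^3 + 552.713556*r^2 - 259.771836*r + 47.525932)/(10.648*r^9 - 69.5508*r^8 + 165.51546*r^7 - 154.970999*r^6 + 2.16191099999999*r^5 + 77.911923*r^4 - 22.031423*r^3 - 14.864304*r^2 + 3.650304*r + 1.404928)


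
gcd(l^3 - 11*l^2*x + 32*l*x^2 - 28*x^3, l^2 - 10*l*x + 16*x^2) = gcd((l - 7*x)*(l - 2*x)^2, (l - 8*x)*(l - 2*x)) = -l + 2*x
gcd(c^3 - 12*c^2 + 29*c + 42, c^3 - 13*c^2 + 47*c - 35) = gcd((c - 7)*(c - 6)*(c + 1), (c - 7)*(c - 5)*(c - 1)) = c - 7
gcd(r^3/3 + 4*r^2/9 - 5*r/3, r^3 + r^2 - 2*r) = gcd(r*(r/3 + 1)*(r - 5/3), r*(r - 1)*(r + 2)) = r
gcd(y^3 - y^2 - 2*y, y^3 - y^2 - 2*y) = y^3 - y^2 - 2*y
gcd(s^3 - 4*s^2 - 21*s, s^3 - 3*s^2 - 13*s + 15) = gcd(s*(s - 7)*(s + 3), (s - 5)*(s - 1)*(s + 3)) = s + 3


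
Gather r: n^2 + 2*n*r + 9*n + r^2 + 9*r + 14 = n^2 + 9*n + r^2 + r*(2*n + 9) + 14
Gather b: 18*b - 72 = 18*b - 72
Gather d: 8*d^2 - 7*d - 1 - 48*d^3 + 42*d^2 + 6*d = -48*d^3 + 50*d^2 - d - 1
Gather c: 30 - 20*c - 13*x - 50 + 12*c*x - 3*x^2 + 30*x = c*(12*x - 20) - 3*x^2 + 17*x - 20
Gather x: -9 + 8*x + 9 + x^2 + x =x^2 + 9*x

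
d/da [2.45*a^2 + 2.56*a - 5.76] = 4.9*a + 2.56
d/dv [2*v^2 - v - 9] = 4*v - 1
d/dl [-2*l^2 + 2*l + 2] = 2 - 4*l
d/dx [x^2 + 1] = 2*x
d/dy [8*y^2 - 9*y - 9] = 16*y - 9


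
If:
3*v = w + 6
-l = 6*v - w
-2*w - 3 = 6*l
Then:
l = 21/4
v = -15/4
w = -69/4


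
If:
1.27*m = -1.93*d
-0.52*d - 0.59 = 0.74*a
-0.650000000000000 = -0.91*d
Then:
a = -1.30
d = 0.71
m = -1.09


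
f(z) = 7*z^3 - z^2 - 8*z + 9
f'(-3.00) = 187.00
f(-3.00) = -165.00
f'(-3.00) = 187.00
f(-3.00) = -165.00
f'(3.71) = 273.63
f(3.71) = 323.01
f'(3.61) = 258.45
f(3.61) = 296.41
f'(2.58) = 126.62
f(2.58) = 101.92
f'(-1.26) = 27.86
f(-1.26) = 3.49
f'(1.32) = 25.95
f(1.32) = 12.80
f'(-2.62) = 141.39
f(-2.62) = -102.80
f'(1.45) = 33.25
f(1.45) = 16.64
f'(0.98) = 10.21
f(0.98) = 6.79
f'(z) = 21*z^2 - 2*z - 8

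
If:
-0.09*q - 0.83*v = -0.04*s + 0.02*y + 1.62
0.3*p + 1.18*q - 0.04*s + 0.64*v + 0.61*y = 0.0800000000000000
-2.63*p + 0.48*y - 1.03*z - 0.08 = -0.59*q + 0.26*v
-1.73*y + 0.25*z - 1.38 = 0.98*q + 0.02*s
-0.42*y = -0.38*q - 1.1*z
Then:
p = 0.669272880112345 - 0.133970823780971*z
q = 0.176473018003612 - 1.23567327679613*z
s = -56.793484179159*z - 91.4582924102216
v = -2.63921677407724*z - 6.38241878229801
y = 1.50105751147017*z + 0.15966606390803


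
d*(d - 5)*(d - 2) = d^3 - 7*d^2 + 10*d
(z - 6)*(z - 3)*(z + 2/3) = z^3 - 25*z^2/3 + 12*z + 12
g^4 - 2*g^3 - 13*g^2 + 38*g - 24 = (g - 3)*(g - 2)*(g - 1)*(g + 4)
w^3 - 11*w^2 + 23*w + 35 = (w - 7)*(w - 5)*(w + 1)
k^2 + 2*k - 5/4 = (k - 1/2)*(k + 5/2)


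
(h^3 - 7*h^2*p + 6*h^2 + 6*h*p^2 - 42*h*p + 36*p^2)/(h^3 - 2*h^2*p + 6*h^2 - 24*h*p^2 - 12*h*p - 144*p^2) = (h - p)/(h + 4*p)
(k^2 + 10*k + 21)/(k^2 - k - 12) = (k + 7)/(k - 4)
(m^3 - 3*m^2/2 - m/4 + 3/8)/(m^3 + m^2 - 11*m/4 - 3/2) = (m - 1/2)/(m + 2)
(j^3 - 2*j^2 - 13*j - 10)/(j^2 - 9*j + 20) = (j^2 + 3*j + 2)/(j - 4)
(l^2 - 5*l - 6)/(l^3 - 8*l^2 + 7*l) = (l^2 - 5*l - 6)/(l*(l^2 - 8*l + 7))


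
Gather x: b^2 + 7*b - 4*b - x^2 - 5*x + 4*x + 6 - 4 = b^2 + 3*b - x^2 - x + 2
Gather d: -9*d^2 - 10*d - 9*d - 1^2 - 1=-9*d^2 - 19*d - 2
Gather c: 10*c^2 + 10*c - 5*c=10*c^2 + 5*c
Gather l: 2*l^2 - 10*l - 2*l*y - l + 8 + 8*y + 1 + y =2*l^2 + l*(-2*y - 11) + 9*y + 9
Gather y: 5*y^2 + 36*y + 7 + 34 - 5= 5*y^2 + 36*y + 36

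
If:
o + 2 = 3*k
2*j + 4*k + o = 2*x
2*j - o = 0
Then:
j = 3*x/10 - 2/5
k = x/5 + 2/5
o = 3*x/5 - 4/5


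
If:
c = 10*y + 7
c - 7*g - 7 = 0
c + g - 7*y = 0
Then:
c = -273/31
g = -70/31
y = -49/31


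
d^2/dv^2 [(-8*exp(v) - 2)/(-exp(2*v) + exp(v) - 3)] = 2*(4*exp(4*v) + 8*exp(3*v) - 75*exp(2*v) + exp(v) + 39)*exp(v)/(exp(6*v) - 3*exp(5*v) + 12*exp(4*v) - 19*exp(3*v) + 36*exp(2*v) - 27*exp(v) + 27)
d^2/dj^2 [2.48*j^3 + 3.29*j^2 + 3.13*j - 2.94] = 14.88*j + 6.58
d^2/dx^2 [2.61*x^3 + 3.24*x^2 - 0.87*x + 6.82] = 15.66*x + 6.48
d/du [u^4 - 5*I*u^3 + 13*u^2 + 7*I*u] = 4*u^3 - 15*I*u^2 + 26*u + 7*I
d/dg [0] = 0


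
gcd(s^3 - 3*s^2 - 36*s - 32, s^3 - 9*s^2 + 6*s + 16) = s^2 - 7*s - 8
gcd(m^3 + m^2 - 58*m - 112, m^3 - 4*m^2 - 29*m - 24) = m - 8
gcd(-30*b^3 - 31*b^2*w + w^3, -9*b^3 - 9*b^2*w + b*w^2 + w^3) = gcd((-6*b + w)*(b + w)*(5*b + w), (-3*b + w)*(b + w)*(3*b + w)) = b + w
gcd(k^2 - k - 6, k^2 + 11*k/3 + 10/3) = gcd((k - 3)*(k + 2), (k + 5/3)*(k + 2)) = k + 2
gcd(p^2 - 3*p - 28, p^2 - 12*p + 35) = p - 7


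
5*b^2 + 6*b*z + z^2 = (b + z)*(5*b + z)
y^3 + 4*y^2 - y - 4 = (y - 1)*(y + 1)*(y + 4)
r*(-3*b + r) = -3*b*r + r^2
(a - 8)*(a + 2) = a^2 - 6*a - 16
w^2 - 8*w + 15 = (w - 5)*(w - 3)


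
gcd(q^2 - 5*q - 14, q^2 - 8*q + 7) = q - 7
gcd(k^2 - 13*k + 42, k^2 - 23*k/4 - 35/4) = k - 7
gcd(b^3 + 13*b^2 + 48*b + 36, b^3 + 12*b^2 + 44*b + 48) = b + 6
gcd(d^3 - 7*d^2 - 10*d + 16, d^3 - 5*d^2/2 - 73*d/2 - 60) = d - 8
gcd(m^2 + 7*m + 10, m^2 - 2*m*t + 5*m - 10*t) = m + 5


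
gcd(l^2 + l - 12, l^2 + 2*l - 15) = l - 3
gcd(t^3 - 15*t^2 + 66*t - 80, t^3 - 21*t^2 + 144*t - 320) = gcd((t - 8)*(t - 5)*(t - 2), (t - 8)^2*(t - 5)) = t^2 - 13*t + 40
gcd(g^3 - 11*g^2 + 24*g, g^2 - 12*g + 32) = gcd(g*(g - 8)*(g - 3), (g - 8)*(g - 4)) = g - 8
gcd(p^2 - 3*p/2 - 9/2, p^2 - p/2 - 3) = p + 3/2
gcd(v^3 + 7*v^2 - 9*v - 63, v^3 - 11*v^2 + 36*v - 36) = v - 3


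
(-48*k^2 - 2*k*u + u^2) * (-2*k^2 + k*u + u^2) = 96*k^4 - 44*k^3*u - 52*k^2*u^2 - k*u^3 + u^4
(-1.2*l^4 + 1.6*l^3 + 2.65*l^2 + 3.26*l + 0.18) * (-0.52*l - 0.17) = 0.624*l^5 - 0.628*l^4 - 1.65*l^3 - 2.1457*l^2 - 0.6478*l - 0.0306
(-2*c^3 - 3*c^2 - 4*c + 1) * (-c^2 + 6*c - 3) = 2*c^5 - 9*c^4 - 8*c^3 - 16*c^2 + 18*c - 3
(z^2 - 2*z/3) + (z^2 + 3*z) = 2*z^2 + 7*z/3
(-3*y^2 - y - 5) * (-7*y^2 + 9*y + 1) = 21*y^4 - 20*y^3 + 23*y^2 - 46*y - 5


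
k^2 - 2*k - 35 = (k - 7)*(k + 5)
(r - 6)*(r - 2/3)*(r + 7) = r^3 + r^2/3 - 128*r/3 + 28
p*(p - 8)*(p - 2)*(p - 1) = p^4 - 11*p^3 + 26*p^2 - 16*p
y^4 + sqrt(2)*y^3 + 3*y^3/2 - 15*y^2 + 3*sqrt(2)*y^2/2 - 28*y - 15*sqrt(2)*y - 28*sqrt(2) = (y - 4)*(y + 2)*(y + 7/2)*(y + sqrt(2))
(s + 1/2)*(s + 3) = s^2 + 7*s/2 + 3/2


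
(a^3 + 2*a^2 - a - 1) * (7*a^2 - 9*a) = 7*a^5 + 5*a^4 - 25*a^3 + 2*a^2 + 9*a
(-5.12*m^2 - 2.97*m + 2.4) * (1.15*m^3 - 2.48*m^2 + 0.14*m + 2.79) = -5.888*m^5 + 9.2821*m^4 + 9.4088*m^3 - 20.6526*m^2 - 7.9503*m + 6.696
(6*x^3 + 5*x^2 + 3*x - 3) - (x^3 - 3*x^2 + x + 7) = 5*x^3 + 8*x^2 + 2*x - 10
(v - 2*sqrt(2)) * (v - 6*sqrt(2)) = v^2 - 8*sqrt(2)*v + 24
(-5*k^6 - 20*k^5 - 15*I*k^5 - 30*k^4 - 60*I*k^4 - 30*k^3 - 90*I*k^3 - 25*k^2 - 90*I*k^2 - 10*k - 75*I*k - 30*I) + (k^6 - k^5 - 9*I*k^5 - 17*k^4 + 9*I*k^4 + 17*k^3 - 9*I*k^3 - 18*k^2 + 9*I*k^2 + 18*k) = -4*k^6 - 21*k^5 - 24*I*k^5 - 47*k^4 - 51*I*k^4 - 13*k^3 - 99*I*k^3 - 43*k^2 - 81*I*k^2 + 8*k - 75*I*k - 30*I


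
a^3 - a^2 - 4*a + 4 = (a - 2)*(a - 1)*(a + 2)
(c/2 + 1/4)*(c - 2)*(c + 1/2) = c^3/2 - c^2/2 - 7*c/8 - 1/4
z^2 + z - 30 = (z - 5)*(z + 6)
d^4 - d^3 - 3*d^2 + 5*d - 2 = (d - 1)^3*(d + 2)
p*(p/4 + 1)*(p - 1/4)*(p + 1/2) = p^4/4 + 17*p^3/16 + 7*p^2/32 - p/8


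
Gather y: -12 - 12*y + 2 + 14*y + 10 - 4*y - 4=-2*y - 4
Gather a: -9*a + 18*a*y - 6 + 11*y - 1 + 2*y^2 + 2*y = a*(18*y - 9) + 2*y^2 + 13*y - 7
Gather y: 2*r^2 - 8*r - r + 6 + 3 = 2*r^2 - 9*r + 9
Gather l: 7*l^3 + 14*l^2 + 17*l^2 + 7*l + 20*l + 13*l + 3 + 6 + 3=7*l^3 + 31*l^2 + 40*l + 12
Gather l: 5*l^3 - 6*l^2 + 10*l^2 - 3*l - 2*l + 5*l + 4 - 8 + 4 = 5*l^3 + 4*l^2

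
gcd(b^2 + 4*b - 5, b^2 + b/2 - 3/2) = b - 1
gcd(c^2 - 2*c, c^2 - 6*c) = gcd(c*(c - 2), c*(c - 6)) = c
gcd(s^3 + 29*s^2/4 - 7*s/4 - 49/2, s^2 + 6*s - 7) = s + 7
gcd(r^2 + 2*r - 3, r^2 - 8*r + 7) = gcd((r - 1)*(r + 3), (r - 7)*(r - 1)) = r - 1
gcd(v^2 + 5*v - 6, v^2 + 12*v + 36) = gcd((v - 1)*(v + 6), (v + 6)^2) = v + 6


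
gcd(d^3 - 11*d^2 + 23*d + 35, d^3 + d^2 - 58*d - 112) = 1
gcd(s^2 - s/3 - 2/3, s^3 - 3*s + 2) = s - 1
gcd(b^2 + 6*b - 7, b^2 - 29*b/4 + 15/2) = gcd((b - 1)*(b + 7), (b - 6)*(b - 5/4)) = 1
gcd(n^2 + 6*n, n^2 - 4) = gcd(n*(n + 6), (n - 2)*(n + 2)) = 1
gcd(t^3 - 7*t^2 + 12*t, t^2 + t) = t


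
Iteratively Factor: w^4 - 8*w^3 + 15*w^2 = (w - 3)*(w^3 - 5*w^2) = w*(w - 3)*(w^2 - 5*w) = w^2*(w - 3)*(w - 5)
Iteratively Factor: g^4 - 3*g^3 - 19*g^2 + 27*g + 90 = (g - 3)*(g^3 - 19*g - 30) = (g - 3)*(g + 3)*(g^2 - 3*g - 10) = (g - 5)*(g - 3)*(g + 3)*(g + 2)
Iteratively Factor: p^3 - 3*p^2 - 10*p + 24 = (p - 2)*(p^2 - p - 12) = (p - 4)*(p - 2)*(p + 3)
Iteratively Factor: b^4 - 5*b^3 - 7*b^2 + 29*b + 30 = (b - 5)*(b^3 - 7*b - 6) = (b - 5)*(b + 2)*(b^2 - 2*b - 3) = (b - 5)*(b + 1)*(b + 2)*(b - 3)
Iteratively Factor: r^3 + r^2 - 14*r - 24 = (r + 2)*(r^2 - r - 12) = (r + 2)*(r + 3)*(r - 4)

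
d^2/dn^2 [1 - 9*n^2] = -18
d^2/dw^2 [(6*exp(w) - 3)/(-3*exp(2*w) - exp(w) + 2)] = (-54*exp(4*w) + 126*exp(3*w) - 189*exp(2*w) + 63*exp(w) - 18)*exp(w)/(27*exp(6*w) + 27*exp(5*w) - 45*exp(4*w) - 35*exp(3*w) + 30*exp(2*w) + 12*exp(w) - 8)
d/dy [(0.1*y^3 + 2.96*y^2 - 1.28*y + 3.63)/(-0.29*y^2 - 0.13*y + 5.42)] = (-0.029*y^4 - 0.026*y^3 + 0.87*y^2 + 34.1918*y - 6.4657)/(0.0841*y^4 + 0.0754*y^3 - 3.1267*y^2 - 1.4092*y + 29.3764)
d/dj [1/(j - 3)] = -1/(j - 3)^2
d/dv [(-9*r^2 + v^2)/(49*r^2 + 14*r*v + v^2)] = 2*r*(9*r + 7*v)/(343*r^3 + 147*r^2*v + 21*r*v^2 + v^3)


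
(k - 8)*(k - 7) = k^2 - 15*k + 56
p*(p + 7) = p^2 + 7*p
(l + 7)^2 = l^2 + 14*l + 49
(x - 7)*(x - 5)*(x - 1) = x^3 - 13*x^2 + 47*x - 35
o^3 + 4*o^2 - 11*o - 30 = (o - 3)*(o + 2)*(o + 5)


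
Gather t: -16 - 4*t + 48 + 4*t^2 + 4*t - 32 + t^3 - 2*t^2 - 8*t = t^3 + 2*t^2 - 8*t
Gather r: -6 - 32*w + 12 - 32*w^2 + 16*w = -32*w^2 - 16*w + 6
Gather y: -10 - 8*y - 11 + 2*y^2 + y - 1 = 2*y^2 - 7*y - 22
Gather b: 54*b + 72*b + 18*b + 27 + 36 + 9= 144*b + 72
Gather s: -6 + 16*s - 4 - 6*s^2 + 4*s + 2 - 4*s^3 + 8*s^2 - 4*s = -4*s^3 + 2*s^2 + 16*s - 8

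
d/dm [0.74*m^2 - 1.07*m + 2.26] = 1.48*m - 1.07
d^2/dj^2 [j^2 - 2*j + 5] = 2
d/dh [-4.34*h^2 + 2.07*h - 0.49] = 2.07 - 8.68*h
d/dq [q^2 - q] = 2*q - 1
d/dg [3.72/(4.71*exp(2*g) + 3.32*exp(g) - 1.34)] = (-35.0424*exp(g) - 12.3504)*exp(g)/(4.71*exp(2*g) + 3.32*exp(g) - 1.34)^2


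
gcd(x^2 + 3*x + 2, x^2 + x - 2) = x + 2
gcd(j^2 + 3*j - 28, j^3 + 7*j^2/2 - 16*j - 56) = j - 4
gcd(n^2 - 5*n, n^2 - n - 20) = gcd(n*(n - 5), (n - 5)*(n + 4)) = n - 5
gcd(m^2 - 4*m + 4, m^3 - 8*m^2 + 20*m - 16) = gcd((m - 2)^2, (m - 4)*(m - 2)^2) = m^2 - 4*m + 4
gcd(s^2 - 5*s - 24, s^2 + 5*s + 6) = s + 3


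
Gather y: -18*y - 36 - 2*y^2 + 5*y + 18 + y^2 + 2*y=-y^2 - 11*y - 18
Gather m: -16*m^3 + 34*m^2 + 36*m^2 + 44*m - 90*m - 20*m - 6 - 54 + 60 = -16*m^3 + 70*m^2 - 66*m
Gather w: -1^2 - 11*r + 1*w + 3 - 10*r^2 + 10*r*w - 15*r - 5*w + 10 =-10*r^2 - 26*r + w*(10*r - 4) + 12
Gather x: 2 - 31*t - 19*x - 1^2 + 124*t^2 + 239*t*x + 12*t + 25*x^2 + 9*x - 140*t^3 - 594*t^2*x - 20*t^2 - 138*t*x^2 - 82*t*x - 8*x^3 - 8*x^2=-140*t^3 + 104*t^2 - 19*t - 8*x^3 + x^2*(17 - 138*t) + x*(-594*t^2 + 157*t - 10) + 1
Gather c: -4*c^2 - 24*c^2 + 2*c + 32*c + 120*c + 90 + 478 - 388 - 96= -28*c^2 + 154*c + 84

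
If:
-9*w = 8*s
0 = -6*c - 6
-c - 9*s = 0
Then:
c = -1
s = 1/9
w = -8/81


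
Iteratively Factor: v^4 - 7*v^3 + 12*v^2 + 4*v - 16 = (v - 2)*(v^3 - 5*v^2 + 2*v + 8) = (v - 2)*(v + 1)*(v^2 - 6*v + 8) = (v - 2)^2*(v + 1)*(v - 4)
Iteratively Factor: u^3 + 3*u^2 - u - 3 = (u - 1)*(u^2 + 4*u + 3) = (u - 1)*(u + 1)*(u + 3)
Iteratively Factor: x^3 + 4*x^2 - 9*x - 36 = (x - 3)*(x^2 + 7*x + 12) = (x - 3)*(x + 3)*(x + 4)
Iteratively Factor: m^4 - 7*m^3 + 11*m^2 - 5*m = (m)*(m^3 - 7*m^2 + 11*m - 5) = m*(m - 5)*(m^2 - 2*m + 1) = m*(m - 5)*(m - 1)*(m - 1)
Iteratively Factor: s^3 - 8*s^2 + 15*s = (s - 5)*(s^2 - 3*s) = s*(s - 5)*(s - 3)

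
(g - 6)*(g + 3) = g^2 - 3*g - 18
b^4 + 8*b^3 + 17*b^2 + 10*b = b*(b + 1)*(b + 2)*(b + 5)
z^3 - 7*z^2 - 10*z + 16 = (z - 8)*(z - 1)*(z + 2)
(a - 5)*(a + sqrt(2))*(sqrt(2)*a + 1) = sqrt(2)*a^3 - 5*sqrt(2)*a^2 + 3*a^2 - 15*a + sqrt(2)*a - 5*sqrt(2)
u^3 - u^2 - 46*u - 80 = (u - 8)*(u + 2)*(u + 5)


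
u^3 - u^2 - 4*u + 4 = (u - 2)*(u - 1)*(u + 2)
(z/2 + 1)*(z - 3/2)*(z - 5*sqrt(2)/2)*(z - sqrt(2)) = z^4/2 - 7*sqrt(2)*z^3/4 + z^3/4 - 7*sqrt(2)*z^2/8 + z^2 + 5*z/4 + 21*sqrt(2)*z/4 - 15/2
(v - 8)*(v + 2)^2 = v^3 - 4*v^2 - 28*v - 32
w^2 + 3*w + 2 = (w + 1)*(w + 2)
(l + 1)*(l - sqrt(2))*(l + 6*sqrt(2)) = l^3 + l^2 + 5*sqrt(2)*l^2 - 12*l + 5*sqrt(2)*l - 12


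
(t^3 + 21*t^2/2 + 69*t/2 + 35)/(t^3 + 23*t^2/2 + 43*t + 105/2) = (t + 2)/(t + 3)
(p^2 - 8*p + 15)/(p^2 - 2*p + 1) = (p^2 - 8*p + 15)/(p^2 - 2*p + 1)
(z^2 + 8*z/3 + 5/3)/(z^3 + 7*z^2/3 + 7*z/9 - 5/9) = 3/(3*z - 1)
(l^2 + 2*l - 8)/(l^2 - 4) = (l + 4)/(l + 2)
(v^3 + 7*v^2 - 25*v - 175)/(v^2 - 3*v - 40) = (v^2 + 2*v - 35)/(v - 8)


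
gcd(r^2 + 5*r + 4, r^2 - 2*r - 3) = r + 1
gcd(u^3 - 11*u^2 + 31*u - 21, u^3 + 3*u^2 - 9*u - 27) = u - 3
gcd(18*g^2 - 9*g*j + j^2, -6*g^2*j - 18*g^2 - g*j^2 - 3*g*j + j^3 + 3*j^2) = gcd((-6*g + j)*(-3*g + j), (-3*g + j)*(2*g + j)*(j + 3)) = 3*g - j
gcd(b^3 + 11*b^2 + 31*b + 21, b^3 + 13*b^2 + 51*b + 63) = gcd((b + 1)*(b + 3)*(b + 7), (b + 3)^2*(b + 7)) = b^2 + 10*b + 21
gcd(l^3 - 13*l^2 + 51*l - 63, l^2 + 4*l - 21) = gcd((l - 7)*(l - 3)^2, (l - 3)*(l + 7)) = l - 3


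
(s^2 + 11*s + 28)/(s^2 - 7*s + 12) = (s^2 + 11*s + 28)/(s^2 - 7*s + 12)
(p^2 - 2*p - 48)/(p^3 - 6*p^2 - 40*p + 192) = 1/(p - 4)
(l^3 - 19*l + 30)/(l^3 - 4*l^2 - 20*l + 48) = (l^2 + 2*l - 15)/(l^2 - 2*l - 24)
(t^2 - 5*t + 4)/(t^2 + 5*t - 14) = (t^2 - 5*t + 4)/(t^2 + 5*t - 14)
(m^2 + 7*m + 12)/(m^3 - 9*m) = (m + 4)/(m*(m - 3))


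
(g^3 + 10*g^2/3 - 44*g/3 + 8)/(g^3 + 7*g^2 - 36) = (g - 2/3)/(g + 3)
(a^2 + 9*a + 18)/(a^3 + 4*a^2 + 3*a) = (a + 6)/(a*(a + 1))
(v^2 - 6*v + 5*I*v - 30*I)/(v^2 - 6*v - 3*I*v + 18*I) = (v + 5*I)/(v - 3*I)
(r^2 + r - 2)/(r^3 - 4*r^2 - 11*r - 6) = (-r^2 - r + 2)/(-r^3 + 4*r^2 + 11*r + 6)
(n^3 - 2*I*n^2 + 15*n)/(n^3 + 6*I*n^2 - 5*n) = (n^2 - 2*I*n + 15)/(n^2 + 6*I*n - 5)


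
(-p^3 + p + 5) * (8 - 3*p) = 3*p^4 - 8*p^3 - 3*p^2 - 7*p + 40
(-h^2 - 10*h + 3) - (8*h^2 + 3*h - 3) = -9*h^2 - 13*h + 6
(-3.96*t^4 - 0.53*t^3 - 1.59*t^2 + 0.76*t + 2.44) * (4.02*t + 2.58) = -15.9192*t^5 - 12.3474*t^4 - 7.7592*t^3 - 1.047*t^2 + 11.7696*t + 6.2952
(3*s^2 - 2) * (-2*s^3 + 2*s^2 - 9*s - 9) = -6*s^5 + 6*s^4 - 23*s^3 - 31*s^2 + 18*s + 18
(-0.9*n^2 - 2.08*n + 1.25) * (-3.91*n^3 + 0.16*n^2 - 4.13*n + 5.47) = 3.519*n^5 + 7.9888*n^4 - 1.5033*n^3 + 3.8674*n^2 - 16.5401*n + 6.8375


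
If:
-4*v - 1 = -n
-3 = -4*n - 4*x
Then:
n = 3/4 - x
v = -x/4 - 1/16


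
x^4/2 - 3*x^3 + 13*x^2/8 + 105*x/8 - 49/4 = (x/2 + 1)*(x - 7/2)^2*(x - 1)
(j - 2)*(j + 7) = j^2 + 5*j - 14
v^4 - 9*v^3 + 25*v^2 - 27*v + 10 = (v - 5)*(v - 2)*(v - 1)^2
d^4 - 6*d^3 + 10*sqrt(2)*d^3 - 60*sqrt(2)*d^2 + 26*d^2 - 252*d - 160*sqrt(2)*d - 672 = (d - 8)*(d + 2)*(d + 3*sqrt(2))*(d + 7*sqrt(2))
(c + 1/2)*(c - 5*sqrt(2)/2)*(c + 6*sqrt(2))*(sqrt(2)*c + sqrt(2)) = sqrt(2)*c^4 + 3*sqrt(2)*c^3/2 + 7*c^3 - 59*sqrt(2)*c^2/2 + 21*c^2/2 - 45*sqrt(2)*c + 7*c/2 - 15*sqrt(2)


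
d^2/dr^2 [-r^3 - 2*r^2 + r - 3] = -6*r - 4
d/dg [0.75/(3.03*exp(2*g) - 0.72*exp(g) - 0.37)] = (0.54 - 4.545*exp(g))*exp(g)/(-3.03*exp(2*g) + 0.72*exp(g) + 0.37)^2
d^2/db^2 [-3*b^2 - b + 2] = -6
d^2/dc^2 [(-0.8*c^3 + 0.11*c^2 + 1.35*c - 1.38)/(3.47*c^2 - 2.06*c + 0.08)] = (1.4210854715202e-14*c^5 + 1.4210854715202e-14*c^4 + 27.737434*c^3 - 99.090828*c^2 + 56.907816*c - 10.499792)/(41.781923*c^6 - 74.412762*c^5 + 47.065692*c^4 - 12.172952*c^3 + 1.085088*c^2 - 0.039552*c + 0.000512)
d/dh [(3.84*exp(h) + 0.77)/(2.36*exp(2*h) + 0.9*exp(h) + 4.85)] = (-9.0624*exp(2*h) - 3.6344*exp(h) + 17.931)*exp(h)/(5.5696*exp(4*h) + 4.248*exp(3*h) + 23.702*exp(2*h) + 8.73*exp(h) + 23.5225)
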